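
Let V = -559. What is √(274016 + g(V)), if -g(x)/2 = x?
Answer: √275134 ≈ 524.53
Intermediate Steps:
g(x) = -2*x
√(274016 + g(V)) = √(274016 - 2*(-559)) = √(274016 + 1118) = √275134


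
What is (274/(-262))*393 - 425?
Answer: -836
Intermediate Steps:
(274/(-262))*393 - 425 = (274*(-1/262))*393 - 425 = -137/131*393 - 425 = -411 - 425 = -836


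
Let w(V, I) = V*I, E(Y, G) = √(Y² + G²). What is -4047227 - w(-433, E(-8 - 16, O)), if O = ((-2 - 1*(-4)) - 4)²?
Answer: -4047227 + 1732*√37 ≈ -4.0367e+6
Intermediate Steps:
O = 4 (O = ((-2 + 4) - 4)² = (2 - 4)² = (-2)² = 4)
E(Y, G) = √(G² + Y²)
w(V, I) = I*V
-4047227 - w(-433, E(-8 - 16, O)) = -4047227 - √(4² + (-8 - 16)²)*(-433) = -4047227 - √(16 + (-24)²)*(-433) = -4047227 - √(16 + 576)*(-433) = -4047227 - √592*(-433) = -4047227 - 4*√37*(-433) = -4047227 - (-1732)*√37 = -4047227 + 1732*√37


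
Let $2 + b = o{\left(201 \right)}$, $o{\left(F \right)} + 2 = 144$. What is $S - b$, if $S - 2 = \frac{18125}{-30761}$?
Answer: $- \frac{4263143}{30761} \approx -138.59$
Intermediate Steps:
$o{\left(F \right)} = 142$ ($o{\left(F \right)} = -2 + 144 = 142$)
$b = 140$ ($b = -2 + 142 = 140$)
$S = \frac{43397}{30761}$ ($S = 2 + \frac{18125}{-30761} = 2 + 18125 \left(- \frac{1}{30761}\right) = 2 - \frac{18125}{30761} = \frac{43397}{30761} \approx 1.4108$)
$S - b = \frac{43397}{30761} - 140 = - \frac{4263143}{30761}$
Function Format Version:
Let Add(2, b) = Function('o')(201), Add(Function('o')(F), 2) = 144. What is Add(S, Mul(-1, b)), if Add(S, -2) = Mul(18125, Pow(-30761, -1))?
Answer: Rational(-4263143, 30761) ≈ -138.59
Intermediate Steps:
Function('o')(F) = 142 (Function('o')(F) = Add(-2, 144) = 142)
b = 140 (b = Add(-2, 142) = 140)
S = Rational(43397, 30761) (S = Add(2, Mul(18125, Pow(-30761, -1))) = Add(2, Mul(18125, Rational(-1, 30761))) = Add(2, Rational(-18125, 30761)) = Rational(43397, 30761) ≈ 1.4108)
Add(S, Mul(-1, b)) = Add(Rational(43397, 30761), Mul(-1, 140)) = Add(Rational(43397, 30761), -140) = Rational(-4263143, 30761)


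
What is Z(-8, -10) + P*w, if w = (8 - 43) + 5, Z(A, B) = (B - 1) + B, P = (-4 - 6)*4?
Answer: 1179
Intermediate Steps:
P = -40 (P = -10*4 = -40)
Z(A, B) = -1 + 2*B (Z(A, B) = (-1 + B) + B = -1 + 2*B)
w = -30 (w = -35 + 5 = -30)
Z(-8, -10) + P*w = (-1 + 2*(-10)) - 40*(-30) = (-1 - 20) + 1200 = -21 + 1200 = 1179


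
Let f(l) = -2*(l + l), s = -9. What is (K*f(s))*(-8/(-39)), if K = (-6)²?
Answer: 3456/13 ≈ 265.85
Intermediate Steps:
f(l) = -4*l
K = 36
(K*f(s))*(-8/(-39)) = (36*(-4*(-9)))*(-8/(-39)) = (36*36)*(-8*(-1/39)) = 1296*(8/39) = 3456/13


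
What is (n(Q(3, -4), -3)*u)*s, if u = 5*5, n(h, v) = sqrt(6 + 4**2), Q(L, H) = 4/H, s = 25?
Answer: 625*sqrt(22) ≈ 2931.5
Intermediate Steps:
n(h, v) = sqrt(22) (n(h, v) = sqrt(6 + 16) = sqrt(22))
u = 25
(n(Q(3, -4), -3)*u)*s = (sqrt(22)*25)*25 = (25*sqrt(22))*25 = 625*sqrt(22)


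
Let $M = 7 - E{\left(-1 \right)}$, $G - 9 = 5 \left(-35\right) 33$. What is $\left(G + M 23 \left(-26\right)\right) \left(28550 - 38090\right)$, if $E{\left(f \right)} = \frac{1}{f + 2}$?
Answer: $89237160$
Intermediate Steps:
$G = -5766$ ($G = 9 + 5 \left(-35\right) 33 = 9 - 5775 = -5766$)
$E{\left(f \right)} = \frac{1}{2 + f}$
$M = 6$ ($M = 7 - \frac{1}{2 - 1} = 7 - 1^{-1} = 7 - 1 = 6$)
$\left(G + M 23 \left(-26\right)\right) \left(28550 - 38090\right) = \left(-5766 + 6 \cdot 23 \left(-26\right)\right) \left(28550 - 38090\right) = \left(-5766 + 138 \left(-26\right)\right) \left(-9540\right) = \left(-5766 - 3588\right) \left(-9540\right) = \left(-9354\right) \left(-9540\right) = 89237160$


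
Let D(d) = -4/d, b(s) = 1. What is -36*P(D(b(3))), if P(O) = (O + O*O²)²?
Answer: -166464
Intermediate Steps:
P(O) = (O + O³)²
-36*P(D(b(3))) = -36*(-4/1)²*(1 + (-4/1)²)² = -36*(-4*1)²*(1 + (-4*1)²)² = -36*(-4)²*(1 + (-4)²)² = -576*(1 + 16)² = -576*17² = -576*289 = -36*4624 = -166464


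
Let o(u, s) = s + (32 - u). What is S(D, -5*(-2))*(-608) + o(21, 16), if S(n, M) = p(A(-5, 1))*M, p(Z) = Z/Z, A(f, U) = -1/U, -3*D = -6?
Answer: -6053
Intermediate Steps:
D = 2 (D = -⅓*(-6) = 2)
p(Z) = 1
o(u, s) = 32 + s - u
S(n, M) = M (S(n, M) = 1*M = M)
S(D, -5*(-2))*(-608) + o(21, 16) = -5*(-2)*(-608) + (32 + 16 - 1*21) = 10*(-608) + (32 + 16 - 21) = -6080 + 27 = -6053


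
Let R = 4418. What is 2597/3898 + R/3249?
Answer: 25659017/12664602 ≈ 2.0260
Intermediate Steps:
2597/3898 + R/3249 = 2597/3898 + 4418/3249 = 25659017/12664602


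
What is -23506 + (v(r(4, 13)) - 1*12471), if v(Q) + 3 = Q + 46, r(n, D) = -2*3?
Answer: -35940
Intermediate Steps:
r(n, D) = -6
v(Q) = 43 + Q (v(Q) = -3 + (Q + 46) = -3 + (46 + Q) = 43 + Q)
-23506 + (v(r(4, 13)) - 1*12471) = -23506 + ((43 - 6) - 1*12471) = -23506 + (37 - 12471) = -23506 - 12434 = -35940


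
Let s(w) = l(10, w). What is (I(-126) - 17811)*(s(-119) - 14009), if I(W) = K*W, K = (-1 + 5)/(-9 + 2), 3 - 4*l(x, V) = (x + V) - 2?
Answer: 496000179/2 ≈ 2.4800e+8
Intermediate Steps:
l(x, V) = 5/4 - V/4 - x/4 (l(x, V) = 3/4 - ((x + V) - 2)/4 = 3/4 - ((V + x) - 2)/4 = 3/4 - (-2 + V + x)/4 = 3/4 + (1/2 - V/4 - x/4) = 5/4 - V/4 - x/4)
K = -4/7 (K = 4/(-7) = 4*(-1/7) = -4/7 ≈ -0.57143)
s(w) = -5/4 - w/4 (s(w) = 5/4 - w/4 - 1/4*10 = 5/4 - w/4 - 5/2 = -5/4 - w/4)
I(W) = -4*W/7
(I(-126) - 17811)*(s(-119) - 14009) = (-4/7*(-126) - 17811)*((-5/4 - 1/4*(-119)) - 14009) = (72 - 17811)*((-5/4 + 119/4) - 14009) = -17739*(57/2 - 14009) = -17739*(-27961/2) = 496000179/2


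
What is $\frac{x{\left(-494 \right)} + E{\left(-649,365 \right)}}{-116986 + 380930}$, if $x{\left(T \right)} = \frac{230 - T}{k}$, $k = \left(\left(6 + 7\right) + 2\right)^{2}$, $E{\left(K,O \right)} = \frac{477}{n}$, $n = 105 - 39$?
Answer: $\frac{51703}{1306522800} \approx 3.9573 \cdot 10^{-5}$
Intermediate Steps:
$n = 66$
$E{\left(K,O \right)} = \frac{159}{22}$ ($E{\left(K,O \right)} = \frac{477}{66} = 477 \cdot \frac{1}{66} = \frac{159}{22}$)
$k = 225$ ($k = \left(13 + 2\right)^{2} = 15^{2} = 225$)
$x{\left(T \right)} = \frac{46}{45} - \frac{T}{225}$ ($x{\left(T \right)} = \frac{230 - T}{225} = \left(230 - T\right) \frac{1}{225} = \frac{46}{45} - \frac{T}{225}$)
$\frac{x{\left(-494 \right)} + E{\left(-649,365 \right)}}{-116986 + 380930} = \frac{\left(\frac{46}{45} - - \frac{494}{225}\right) + \frac{159}{22}}{-116986 + 380930} = \frac{\left(\frac{46}{45} + \frac{494}{225}\right) + \frac{159}{22}}{263944} = \left(\frac{724}{225} + \frac{159}{22}\right) \frac{1}{263944} = \frac{51703}{4950} \cdot \frac{1}{263944} = \frac{51703}{1306522800}$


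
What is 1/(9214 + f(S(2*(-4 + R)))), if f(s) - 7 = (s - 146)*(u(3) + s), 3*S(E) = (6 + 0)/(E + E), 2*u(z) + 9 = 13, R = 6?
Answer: 16/142289 ≈ 0.00011245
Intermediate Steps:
u(z) = 2 (u(z) = -9/2 + (½)*13 = -9/2 + 13/2 = 2)
S(E) = 1/E (S(E) = ((6 + 0)/(E + E))/3 = (6/((2*E)))/3 = (6*(1/(2*E)))/3 = (3/E)/3 = 1/E)
f(s) = 7 + (-146 + s)*(2 + s) (f(s) = 7 + (s - 146)*(2 + s) = 7 + (-146 + s)*(2 + s))
1/(9214 + f(S(2*(-4 + R)))) = 1/(9214 + (-285 + (1/(2*(-4 + 6)))² - 144*1/(2*(-4 + 6)))) = 1/(9214 + (-285 + (1/(2*2))² - 144/(2*2))) = 1/(9214 + (-285 + (1/4)² - 144/4)) = 1/(9214 + (-285 + (¼)² - 144*¼)) = 1/(9214 + (-285 + 1/16 - 36)) = 1/(9214 - 5135/16) = 1/(142289/16) = 16/142289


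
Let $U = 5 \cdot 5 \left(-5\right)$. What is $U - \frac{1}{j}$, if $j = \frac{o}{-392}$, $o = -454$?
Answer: $- \frac{28571}{227} \approx -125.86$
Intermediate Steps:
$j = \frac{227}{196}$ ($j = - \frac{454}{-392} = \left(-454\right) \left(- \frac{1}{392}\right) = \frac{227}{196} \approx 1.1582$)
$U = -125$ ($U = 25 \left(-5\right) = -125$)
$U - \frac{1}{j} = -125 - \frac{1}{\frac{227}{196}} = -125 - \frac{196}{227} = - \frac{28571}{227}$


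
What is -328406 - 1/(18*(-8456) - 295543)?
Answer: -147044114905/447751 ≈ -3.2841e+5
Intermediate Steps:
-328406 - 1/(18*(-8456) - 295543) = -328406 - 1/(-152208 - 295543) = -328406 - 1/(-447751) = -328406 - 1*(-1/447751) = -328406 + 1/447751 = -147044114905/447751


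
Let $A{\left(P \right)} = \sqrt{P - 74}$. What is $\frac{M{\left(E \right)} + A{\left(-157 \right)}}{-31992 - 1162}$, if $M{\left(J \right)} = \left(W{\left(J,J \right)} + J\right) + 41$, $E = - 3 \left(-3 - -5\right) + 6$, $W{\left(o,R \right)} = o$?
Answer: $- \frac{41}{33154} - \frac{i \sqrt{231}}{33154} \approx -0.0012367 - 0.00045843 i$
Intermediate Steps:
$E = 0$ ($E = - 3 \left(-3 + 5\right) + 6 = \left(-3\right) 2 + 6 = -6 + 6 = 0$)
$M{\left(J \right)} = 41 + 2 J$ ($M{\left(J \right)} = \left(J + J\right) + 41 = 2 J + 41 = 41 + 2 J$)
$A{\left(P \right)} = \sqrt{-74 + P}$
$\frac{M{\left(E \right)} + A{\left(-157 \right)}}{-31992 - 1162} = \frac{\left(41 + 2 \cdot 0\right) + \sqrt{-74 - 157}}{-31992 - 1162} = \frac{\left(41 + 0\right) + \sqrt{-231}}{-33154} = \left(41 + i \sqrt{231}\right) \left(- \frac{1}{33154}\right) = - \frac{41}{33154} - \frac{i \sqrt{231}}{33154}$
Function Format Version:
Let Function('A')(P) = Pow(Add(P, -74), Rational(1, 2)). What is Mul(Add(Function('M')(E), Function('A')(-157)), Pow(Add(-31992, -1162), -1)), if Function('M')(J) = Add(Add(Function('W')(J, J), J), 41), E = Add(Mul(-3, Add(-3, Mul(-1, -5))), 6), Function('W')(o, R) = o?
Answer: Add(Rational(-41, 33154), Mul(Rational(-1, 33154), I, Pow(231, Rational(1, 2)))) ≈ Add(-0.0012367, Mul(-0.00045843, I))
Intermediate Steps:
E = 0 (E = Add(Mul(-3, Add(-3, 5)), 6) = Add(Mul(-3, 2), 6) = Add(-6, 6) = 0)
Function('M')(J) = Add(41, Mul(2, J)) (Function('M')(J) = Add(Add(J, J), 41) = Add(Mul(2, J), 41) = Add(41, Mul(2, J)))
Function('A')(P) = Pow(Add(-74, P), Rational(1, 2))
Mul(Add(Function('M')(E), Function('A')(-157)), Pow(Add(-31992, -1162), -1)) = Mul(Add(Add(41, Mul(2, 0)), Pow(Add(-74, -157), Rational(1, 2))), Pow(Add(-31992, -1162), -1)) = Mul(Add(Add(41, 0), Pow(-231, Rational(1, 2))), Pow(-33154, -1)) = Mul(Add(41, Mul(I, Pow(231, Rational(1, 2)))), Rational(-1, 33154)) = Add(Rational(-41, 33154), Mul(Rational(-1, 33154), I, Pow(231, Rational(1, 2))))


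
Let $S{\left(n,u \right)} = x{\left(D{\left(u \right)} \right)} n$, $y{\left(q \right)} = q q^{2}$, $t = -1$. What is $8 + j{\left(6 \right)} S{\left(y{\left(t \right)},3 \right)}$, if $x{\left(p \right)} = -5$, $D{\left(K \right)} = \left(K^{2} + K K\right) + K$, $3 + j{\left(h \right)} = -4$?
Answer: $-27$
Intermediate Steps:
$j{\left(h \right)} = -7$ ($j{\left(h \right)} = -3 - 4 = -7$)
$y{\left(q \right)} = q^{3}$
$D{\left(K \right)} = K + 2 K^{2}$ ($D{\left(K \right)} = \left(K^{2} + K^{2}\right) + K = 2 K^{2} + K = K + 2 K^{2}$)
$S{\left(n,u \right)} = - 5 n$
$8 + j{\left(6 \right)} S{\left(y{\left(t \right)},3 \right)} = 8 - 7 \left(- 5 \left(-1\right)^{3}\right) = 8 - 7 \left(\left(-5\right) \left(-1\right)\right) = 8 - 35 = -27$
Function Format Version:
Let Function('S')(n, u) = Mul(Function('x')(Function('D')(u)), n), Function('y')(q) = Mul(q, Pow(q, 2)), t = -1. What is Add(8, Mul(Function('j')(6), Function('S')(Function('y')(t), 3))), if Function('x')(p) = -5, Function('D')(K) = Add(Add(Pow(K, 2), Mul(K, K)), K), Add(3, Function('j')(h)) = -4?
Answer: -27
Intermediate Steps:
Function('j')(h) = -7 (Function('j')(h) = Add(-3, -4) = -7)
Function('y')(q) = Pow(q, 3)
Function('D')(K) = Add(K, Mul(2, Pow(K, 2))) (Function('D')(K) = Add(Add(Pow(K, 2), Pow(K, 2)), K) = Add(Mul(2, Pow(K, 2)), K) = Add(K, Mul(2, Pow(K, 2))))
Function('S')(n, u) = Mul(-5, n)
Add(8, Mul(Function('j')(6), Function('S')(Function('y')(t), 3))) = Add(8, Mul(-7, Mul(-5, Pow(-1, 3)))) = Add(8, Mul(-7, Mul(-5, -1))) = Add(8, Mul(-7, 5)) = Add(8, -35) = -27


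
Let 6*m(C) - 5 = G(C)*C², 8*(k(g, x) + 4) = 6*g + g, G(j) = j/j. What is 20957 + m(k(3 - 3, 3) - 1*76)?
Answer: 44049/2 ≈ 22025.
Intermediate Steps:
G(j) = 1
k(g, x) = -4 + 7*g/8 (k(g, x) = -4 + (6*g + g)/8 = -4 + (7*g)/8 = -4 + 7*g/8)
m(C) = ⅚ + C²/6 (m(C) = ⅚ + (1*C²)/6 = ⅚ + C²/6)
20957 + m(k(3 - 3, 3) - 1*76) = 20957 + (⅚ + ((-4 + 7*(3 - 3)/8) - 1*76)²/6) = 20957 + (⅚ + ((-4 + (7/8)*0) - 76)²/6) = 20957 + (⅚ + ((-4 + 0) - 76)²/6) = 20957 + (⅚ + (-4 - 76)²/6) = 20957 + (⅚ + (⅙)*(-80)²) = 20957 + (⅚ + (⅙)*6400) = 20957 + (⅚ + 3200/3) = 20957 + 2135/2 = 44049/2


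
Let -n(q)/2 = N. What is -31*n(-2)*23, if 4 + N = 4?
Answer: 0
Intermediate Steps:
N = 0 (N = -4 + 4 = 0)
n(q) = 0 (n(q) = -2*0 = 0)
-31*n(-2)*23 = -31*0*23 = 0*23 = 0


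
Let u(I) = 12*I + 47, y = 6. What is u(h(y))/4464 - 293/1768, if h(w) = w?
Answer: -137195/986544 ≈ -0.13907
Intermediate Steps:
u(I) = 47 + 12*I
u(h(y))/4464 - 293/1768 = (47 + 12*6)/4464 - 293/1768 = (47 + 72)*(1/4464) - 293*1/1768 = 119*(1/4464) - 293/1768 = 119/4464 - 293/1768 = -137195/986544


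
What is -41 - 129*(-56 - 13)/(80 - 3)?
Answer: 5744/77 ≈ 74.597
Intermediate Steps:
-41 - 129*(-56 - 13)/(80 - 3) = -41 - (-8901)/77 = -41 - 129*(-69/77) = -41 + 8901/77 = 5744/77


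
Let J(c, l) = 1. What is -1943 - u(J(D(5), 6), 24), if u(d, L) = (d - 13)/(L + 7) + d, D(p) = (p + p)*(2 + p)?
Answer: -60252/31 ≈ -1943.6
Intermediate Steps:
D(p) = 2*p*(2 + p) (D(p) = (2*p)*(2 + p) = 2*p*(2 + p))
u(d, L) = d + (-13 + d)/(7 + L) (u(d, L) = (-13 + d)/(7 + L) + d = d + (-13 + d)/(7 + L))
-1943 - u(J(D(5), 6), 24) = -1943 - (-13 + 8*1 + 24*1)/(7 + 24) = -1943 - (-13 + 8 + 24)/31 = -1943 - 19/31 = -60252/31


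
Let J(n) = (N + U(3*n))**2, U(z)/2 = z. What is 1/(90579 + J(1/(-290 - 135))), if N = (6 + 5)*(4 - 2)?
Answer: 180625/16448142211 ≈ 1.0981e-5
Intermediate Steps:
U(z) = 2*z
N = 22 (N = 11*2 = 22)
J(n) = (22 + 6*n)**2 (J(n) = (22 + 2*(3*n))**2 = (22 + 6*n)**2)
1/(90579 + J(1/(-290 - 135))) = 1/(90579 + 4*(11 + 3/(-290 - 135))**2) = 1/(90579 + 4*(11 + 3/(-425))**2) = 1/(90579 + 4*(11 + 3*(-1/425))**2) = 1/(90579 + 4*(11 - 3/425)**2) = 1/(90579 + 4*(4672/425)**2) = 1/(90579 + 4*(21827584/180625)) = 1/(90579 + 87310336/180625) = 1/(16448142211/180625) = 180625/16448142211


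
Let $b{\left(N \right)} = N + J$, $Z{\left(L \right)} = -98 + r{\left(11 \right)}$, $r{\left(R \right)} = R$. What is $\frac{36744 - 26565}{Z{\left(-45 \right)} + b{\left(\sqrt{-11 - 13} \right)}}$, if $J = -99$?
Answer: $- \frac{315549}{5770} - \frac{3393 i \sqrt{6}}{5770} \approx -54.688 - 1.4404 i$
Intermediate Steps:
$Z{\left(L \right)} = -87$ ($Z{\left(L \right)} = -98 + 11 = -87$)
$b{\left(N \right)} = -99 + N$ ($b{\left(N \right)} = N - 99 = -99 + N$)
$\frac{36744 - 26565}{Z{\left(-45 \right)} + b{\left(\sqrt{-11 - 13} \right)}} = \frac{36744 - 26565}{-87 - \left(99 - \sqrt{-11 - 13}\right)} = \frac{10179}{-87 - \left(99 - \sqrt{-24}\right)} = \frac{10179}{-87 - \left(99 - 2 i \sqrt{6}\right)} = \frac{10179}{-186 + 2 i \sqrt{6}}$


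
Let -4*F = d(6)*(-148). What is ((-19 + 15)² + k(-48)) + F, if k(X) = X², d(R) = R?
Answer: 2542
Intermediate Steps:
F = 222 (F = -3*(-148)/2 = -¼*(-888) = 222)
((-19 + 15)² + k(-48)) + F = ((-19 + 15)² + (-48)²) + 222 = ((-4)² + 2304) + 222 = (16 + 2304) + 222 = 2320 + 222 = 2542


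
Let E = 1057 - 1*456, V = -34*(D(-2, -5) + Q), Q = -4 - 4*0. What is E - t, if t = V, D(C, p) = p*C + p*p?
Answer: 1655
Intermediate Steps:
D(C, p) = p**2 + C*p (D(C, p) = C*p + p**2 = p**2 + C*p)
Q = -4 (Q = -4 + 0 = -4)
V = -1054 (V = -34*(-5*(-2 - 5) - 4) = -34*(-5*(-7) - 4) = -34*(35 - 4) = -34*31 = -1054)
E = 601 (E = 1057 - 456 = 601)
t = -1054
E - t = 601 - 1*(-1054) = 601 + 1054 = 1655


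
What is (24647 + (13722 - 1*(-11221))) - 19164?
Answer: 30426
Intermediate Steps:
(24647 + (13722 - 1*(-11221))) - 19164 = (24647 + (13722 + 11221)) - 19164 = (24647 + 24943) - 19164 = 49590 - 19164 = 30426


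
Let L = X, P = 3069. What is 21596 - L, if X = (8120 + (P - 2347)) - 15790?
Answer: 28544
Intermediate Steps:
X = -6948 (X = (8120 + (3069 - 2347)) - 15790 = (8120 + 722) - 15790 = 8842 - 15790 = -6948)
L = -6948
21596 - L = 21596 - 1*(-6948) = 21596 + 6948 = 28544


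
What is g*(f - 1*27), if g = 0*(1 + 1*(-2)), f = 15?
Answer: 0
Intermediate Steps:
g = 0 (g = 0*(1 - 2) = 0*(-1) = 0)
g*(f - 1*27) = 0*(15 - 1*27) = 0*(15 - 27) = 0*(-12) = 0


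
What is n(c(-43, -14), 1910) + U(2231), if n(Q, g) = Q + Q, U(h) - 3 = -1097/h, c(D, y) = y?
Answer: -56872/2231 ≈ -25.492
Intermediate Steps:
U(h) = 3 - 1097/h
n(Q, g) = 2*Q
n(c(-43, -14), 1910) + U(2231) = 2*(-14) + (3 - 1097/2231) = -28 + (3 - 1097*1/2231) = -28 + (3 - 1097/2231) = -28 + 5596/2231 = -56872/2231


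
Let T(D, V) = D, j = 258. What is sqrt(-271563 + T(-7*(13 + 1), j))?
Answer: I*sqrt(271661) ≈ 521.21*I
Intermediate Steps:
sqrt(-271563 + T(-7*(13 + 1), j)) = sqrt(-271563 - 7*(13 + 1)) = sqrt(-271563 - 7*14) = sqrt(-271563 - 98) = sqrt(-271661) = I*sqrt(271661)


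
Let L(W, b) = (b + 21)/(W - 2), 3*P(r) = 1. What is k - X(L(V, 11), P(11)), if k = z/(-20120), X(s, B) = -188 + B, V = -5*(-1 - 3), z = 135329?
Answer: 10921573/60360 ≈ 180.94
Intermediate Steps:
P(r) = 1/3 (P(r) = (1/3)*1 = 1/3)
V = 20 (V = -5*(-4) = 20)
L(W, b) = (21 + b)/(-2 + W)
k = -135329/20120 (k = 135329/(-20120) = 135329*(-1/20120) = -135329/20120 ≈ -6.7261)
k - X(L(V, 11), P(11)) = -135329/20120 - (-188 + 1/3) = -135329/20120 - 1*(-563/3) = -135329/20120 + 563/3 = 10921573/60360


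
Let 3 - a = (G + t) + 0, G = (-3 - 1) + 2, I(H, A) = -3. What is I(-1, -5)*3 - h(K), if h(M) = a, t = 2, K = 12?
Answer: -12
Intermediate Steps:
G = -2 (G = -4 + 2 = -2)
a = 3 (a = 3 - ((-2 + 2) + 0) = 3 - (0 + 0) = 3 - 1*0 = 3 + 0 = 3)
h(M) = 3
I(-1, -5)*3 - h(K) = -3*3 - 1*3 = -9 - 3 = -12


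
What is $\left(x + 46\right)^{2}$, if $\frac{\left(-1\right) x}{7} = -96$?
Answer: $515524$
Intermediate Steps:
$x = 672$ ($x = \left(-7\right) \left(-96\right) = 672$)
$\left(x + 46\right)^{2} = \left(672 + 46\right)^{2} = 718^{2} = 515524$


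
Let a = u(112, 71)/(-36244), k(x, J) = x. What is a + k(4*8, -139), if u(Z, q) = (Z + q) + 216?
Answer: 1159409/36244 ≈ 31.989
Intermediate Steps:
u(Z, q) = 216 + Z + q
a = -399/36244 (a = (216 + 112 + 71)/(-36244) = 399*(-1/36244) = -399/36244 ≈ -0.011009)
a + k(4*8, -139) = -399/36244 + 4*8 = -399/36244 + 32 = 1159409/36244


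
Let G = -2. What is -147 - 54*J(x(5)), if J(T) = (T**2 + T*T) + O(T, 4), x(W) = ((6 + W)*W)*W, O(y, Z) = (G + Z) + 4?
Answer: -8167971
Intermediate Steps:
O(y, Z) = 2 + Z (O(y, Z) = (-2 + Z) + 4 = 2 + Z)
x(W) = W**2*(6 + W) (x(W) = (W*(6 + W))*W = W**2*(6 + W))
J(T) = 6 + 2*T**2 (J(T) = (T**2 + T*T) + (2 + 4) = (T**2 + T**2) + 6 = 2*T**2 + 6 = 6 + 2*T**2)
-147 - 54*J(x(5)) = -147 - 54*(6 + 2*(5**2*(6 + 5))**2) = -147 - 54*(6 + 2*(25*11)**2) = -147 - 54*(6 + 2*275**2) = -147 - 54*(6 + 2*75625) = -147 - 54*(6 + 151250) = -147 - 54*151256 = -147 - 8167824 = -8167971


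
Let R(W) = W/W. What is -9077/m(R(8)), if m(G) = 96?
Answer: -9077/96 ≈ -94.552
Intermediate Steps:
R(W) = 1
-9077/m(R(8)) = -9077/96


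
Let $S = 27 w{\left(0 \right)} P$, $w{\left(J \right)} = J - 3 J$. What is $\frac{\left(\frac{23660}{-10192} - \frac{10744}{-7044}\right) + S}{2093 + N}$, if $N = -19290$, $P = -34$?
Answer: $\frac{39257}{847949676} \approx 4.6296 \cdot 10^{-5}$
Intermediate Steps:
$w{\left(J \right)} = - 2 J$
$S = 0$ ($S = 27 \left(\left(-2\right) 0\right) \left(-34\right) = 27 \cdot 0 \left(-34\right) = 0 \left(-34\right) = 0$)
$\frac{\left(\frac{23660}{-10192} - \frac{10744}{-7044}\right) + S}{2093 + N} = \frac{\left(\frac{23660}{-10192} - \frac{10744}{-7044}\right) + 0}{2093 - 19290} = \frac{\left(23660 \left(- \frac{1}{10192}\right) - - \frac{2686}{1761}\right) + 0}{-17197} = \left(\left(- \frac{65}{28} + \frac{2686}{1761}\right) + 0\right) \left(- \frac{1}{17197}\right) = \left(- \frac{39257}{49308} + 0\right) \left(- \frac{1}{17197}\right) = \left(- \frac{39257}{49308}\right) \left(- \frac{1}{17197}\right) = \frac{39257}{847949676}$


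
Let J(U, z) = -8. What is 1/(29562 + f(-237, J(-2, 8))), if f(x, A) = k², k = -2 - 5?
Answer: 1/29611 ≈ 3.3771e-5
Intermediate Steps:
k = -7
f(x, A) = 49 (f(x, A) = (-7)² = 49)
1/(29562 + f(-237, J(-2, 8))) = 1/(29562 + 49) = 1/29611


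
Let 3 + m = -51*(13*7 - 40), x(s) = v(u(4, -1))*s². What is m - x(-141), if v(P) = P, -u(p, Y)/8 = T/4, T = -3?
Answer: -121890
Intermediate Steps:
u(p, Y) = 6 (u(p, Y) = -(-24)/4 = -8*(-¾) = 6)
x(s) = 6*s²
m = -2604 (m = -3 - 51*(13*7 - 40) = -3 - 51*(91 - 40) = -3 - 51*51 = -3 - 2601 = -2604)
m - x(-141) = -2604 - 6*(-141)² = -2604 - 6*19881 = -2604 - 1*119286 = -2604 - 119286 = -121890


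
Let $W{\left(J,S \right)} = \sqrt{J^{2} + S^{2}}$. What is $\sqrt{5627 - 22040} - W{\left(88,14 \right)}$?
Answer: $- 2 \sqrt{1985} + i \sqrt{16413} \approx -89.107 + 128.11 i$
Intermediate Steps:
$\sqrt{5627 - 22040} - W{\left(88,14 \right)} = \sqrt{5627 - 22040} - \sqrt{88^{2} + 14^{2}} = \sqrt{-16413} - \sqrt{7744 + 196} = i \sqrt{16413} - \sqrt{7940} = i \sqrt{16413} - 2 \sqrt{1985} = - 2 \sqrt{1985} + i \sqrt{16413}$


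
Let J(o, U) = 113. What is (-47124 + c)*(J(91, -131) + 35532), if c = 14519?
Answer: -1162205225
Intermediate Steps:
(-47124 + c)*(J(91, -131) + 35532) = (-47124 + 14519)*(113 + 35532) = -32605*35645 = -1162205225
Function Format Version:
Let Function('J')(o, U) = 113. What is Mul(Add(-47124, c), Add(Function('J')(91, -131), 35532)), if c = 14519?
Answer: -1162205225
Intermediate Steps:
Mul(Add(-47124, c), Add(Function('J')(91, -131), 35532)) = Mul(Add(-47124, 14519), Add(113, 35532)) = Mul(-32605, 35645) = -1162205225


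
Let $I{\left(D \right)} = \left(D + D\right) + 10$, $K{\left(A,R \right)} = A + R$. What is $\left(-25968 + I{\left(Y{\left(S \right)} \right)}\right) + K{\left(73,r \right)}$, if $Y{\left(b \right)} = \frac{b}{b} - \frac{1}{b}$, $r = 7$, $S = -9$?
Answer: $- \frac{232882}{9} \approx -25876.0$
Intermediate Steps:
$Y{\left(b \right)} = 1 - \frac{1}{b}$
$I{\left(D \right)} = 10 + 2 D$ ($I{\left(D \right)} = 2 D + 10 = 10 + 2 D$)
$\left(-25968 + I{\left(Y{\left(S \right)} \right)}\right) + K{\left(73,r \right)} = \left(-25968 + \left(10 + 2 \frac{-1 - 9}{-9}\right)\right) + \left(73 + 7\right) = \left(-25968 + \left(10 + 2 \left(\left(- \frac{1}{9}\right) \left(-10\right)\right)\right)\right) + 80 = \left(-25968 + \left(10 + 2 \cdot \frac{10}{9}\right)\right) + 80 = \left(-25968 + \left(10 + \frac{20}{9}\right)\right) + 80 = \left(-25968 + \frac{110}{9}\right) + 80 = - \frac{233602}{9} + 80 = - \frac{232882}{9}$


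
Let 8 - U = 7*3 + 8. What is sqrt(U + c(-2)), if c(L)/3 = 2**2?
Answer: 3*I ≈ 3.0*I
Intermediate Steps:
c(L) = 12 (c(L) = 3*2**2 = 3*4 = 12)
U = -21 (U = 8 - (7*3 + 8) = 8 - (21 + 8) = 8 - 1*29 = 8 - 29 = -21)
sqrt(U + c(-2)) = sqrt(-21 + 12) = sqrt(-9) = 3*I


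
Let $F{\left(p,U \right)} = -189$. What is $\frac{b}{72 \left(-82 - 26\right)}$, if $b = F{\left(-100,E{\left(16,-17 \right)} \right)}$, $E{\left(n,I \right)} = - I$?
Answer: $\frac{7}{288} \approx 0.024306$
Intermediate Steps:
$b = -189$
$\frac{b}{72 \left(-82 - 26\right)} = - \frac{189}{72 \left(-82 - 26\right)} = - \frac{189}{72 \left(-108\right)} = - \frac{189}{-7776} = \left(-189\right) \left(- \frac{1}{7776}\right) = \frac{7}{288}$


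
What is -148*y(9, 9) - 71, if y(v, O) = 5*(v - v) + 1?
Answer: -219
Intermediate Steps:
y(v, O) = 1 (y(v, O) = 5*0 + 1 = 0 + 1 = 1)
-148*y(9, 9) - 71 = -148*1 - 71 = -148 - 71 = -219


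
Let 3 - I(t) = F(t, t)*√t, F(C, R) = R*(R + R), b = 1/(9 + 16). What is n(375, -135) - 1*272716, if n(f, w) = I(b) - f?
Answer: -853400002/3125 ≈ -2.7309e+5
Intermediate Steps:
b = 1/25 ≈ 0.040000
F(C, R) = 2*R² (F(C, R) = R*(2*R) = 2*R²)
I(t) = 3 - 2*t^(5/2) (I(t) = 3 - 2*t²*√t = 3 - 2*t^(5/2))
n(f, w) = 9373/3125 - f (n(f, w) = (3 - 2*(1/25)^(5/2)) - f = (3 - 2*1/3125) - f = (3 - 2/3125) - f = 9373/3125 - f)
n(375, -135) - 1*272716 = (9373/3125 - 1*375) - 1*272716 = (9373/3125 - 375) - 272716 = -1162502/3125 - 272716 = -853400002/3125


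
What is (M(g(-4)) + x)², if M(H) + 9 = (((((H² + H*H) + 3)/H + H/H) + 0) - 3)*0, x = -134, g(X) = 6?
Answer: 20449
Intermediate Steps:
M(H) = -9 (M(H) = -9 + (((((H² + H*H) + 3)/H + H/H) + 0) - 3)*0 = -9 + (((((H² + H²) + 3)/H + 1) + 0) - 3)*0 = -9 + ((((2*H² + 3)/H + 1) + 0) - 3)*0 = -9 + ((((3 + 2*H²)/H + 1) + 0) - 3)*0 = -9 + (((1 + (3 + 2*H²)/H) + 0) - 3)*0 = -9 + ((1 + (3 + 2*H²)/H) - 3)*0 = -9 + (-2 + (3 + 2*H²)/H)*0 = -9 + 0 = -9)
(M(g(-4)) + x)² = (-9 - 134)² = (-143)² = 20449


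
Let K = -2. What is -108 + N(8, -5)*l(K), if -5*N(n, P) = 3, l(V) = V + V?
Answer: -528/5 ≈ -105.60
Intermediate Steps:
l(V) = 2*V
N(n, P) = -3/5 (N(n, P) = -1/5*3 = -3/5)
-108 + N(8, -5)*l(K) = -108 - 6*(-2)/5 = -108 - 3/5*(-4) = -108 + 12/5 = -528/5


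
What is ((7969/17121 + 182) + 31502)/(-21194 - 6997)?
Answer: -41728441/37127547 ≈ -1.1239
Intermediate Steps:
((7969/17121 + 182) + 31502)/(-21194 - 6997) = ((7969*(1/17121) + 182) + 31502)/(-28191) = ((613/1317 + 182) + 31502)*(-1/28191) = (240307/1317 + 31502)*(-1/28191) = (41728441/1317)*(-1/28191) = -41728441/37127547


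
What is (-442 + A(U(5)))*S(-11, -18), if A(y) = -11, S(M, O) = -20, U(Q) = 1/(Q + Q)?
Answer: 9060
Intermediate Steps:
U(Q) = 1/(2*Q)
(-442 + A(U(5)))*S(-11, -18) = (-442 - 11)*(-20) = -453*(-20) = 9060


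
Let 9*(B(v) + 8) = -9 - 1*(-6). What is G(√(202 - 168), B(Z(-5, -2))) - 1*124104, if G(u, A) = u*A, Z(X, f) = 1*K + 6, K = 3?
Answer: -124104 - 25*√34/3 ≈ -1.2415e+5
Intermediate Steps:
Z(X, f) = 9 (Z(X, f) = 1*3 + 6 = 3 + 6 = 9)
B(v) = -25/3 (B(v) = -8 + (-9 - 1*(-6))/9 = -8 + (-9 + 6)/9 = -8 + (⅑)*(-3) = -8 - ⅓ = -25/3)
G(u, A) = A*u
G(√(202 - 168), B(Z(-5, -2))) - 1*124104 = -25*√(202 - 168)/3 - 1*124104 = -25*√34/3 - 124104 = -124104 - 25*√34/3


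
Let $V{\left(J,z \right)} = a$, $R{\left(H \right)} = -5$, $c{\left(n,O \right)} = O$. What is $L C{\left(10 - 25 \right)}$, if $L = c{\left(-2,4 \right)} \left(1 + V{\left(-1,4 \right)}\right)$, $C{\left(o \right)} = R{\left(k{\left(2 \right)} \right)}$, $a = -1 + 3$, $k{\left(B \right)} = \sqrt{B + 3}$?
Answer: $-60$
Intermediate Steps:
$k{\left(B \right)} = \sqrt{3 + B}$
$a = 2$
$C{\left(o \right)} = -5$
$V{\left(J,z \right)} = 2$
$L = 12$ ($L = 4 \left(1 + 2\right) = 4 \cdot 3 = 12$)
$L C{\left(10 - 25 \right)} = 12 \left(-5\right) = -60$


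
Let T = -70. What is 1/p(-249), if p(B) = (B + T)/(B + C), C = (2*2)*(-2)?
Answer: 257/319 ≈ 0.80564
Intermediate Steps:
C = -8 (C = 4*(-2) = -8)
p(B) = (-70 + B)/(-8 + B) (p(B) = (B - 70)/(B - 8) = (-70 + B)/(-8 + B))
1/p(-249) = 1/((-70 - 249)/(-8 - 249)) = 1/(-319/(-257)) = 1/(-1/257*(-319)) = 1/(319/257) = 257/319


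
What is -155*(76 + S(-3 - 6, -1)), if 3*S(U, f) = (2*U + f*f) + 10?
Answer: -34255/3 ≈ -11418.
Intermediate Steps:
S(U, f) = 10/3 + f**2/3 + 2*U/3 (S(U, f) = ((2*U + f*f) + 10)/3 = ((2*U + f**2) + 10)/3 = ((f**2 + 2*U) + 10)/3 = (10 + f**2 + 2*U)/3 = 10/3 + f**2/3 + 2*U/3)
-155*(76 + S(-3 - 6, -1)) = -155*(76 + (10/3 + (1/3)*(-1)**2 + 2*(-3 - 6)/3)) = -155*(76 + (10/3 + (1/3)*1 + (2/3)*(-9))) = -155*(76 + (10/3 + 1/3 - 6)) = -155*(76 - 7/3) = -155*221/3 = -34255/3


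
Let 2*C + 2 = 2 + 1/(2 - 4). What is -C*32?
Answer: 8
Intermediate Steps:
C = -1/4 (C = -1 + (2 + 1/(2 - 4))/2 = -1 + (2 + 1/(-2))/2 = -1 + (2 - 1/2)/2 = -1 + (1/2)*(3/2) = -1 + 3/4 = -1/4 ≈ -0.25000)
-C*32 = -1*(-1/4)*32 = (1/4)*32 = 8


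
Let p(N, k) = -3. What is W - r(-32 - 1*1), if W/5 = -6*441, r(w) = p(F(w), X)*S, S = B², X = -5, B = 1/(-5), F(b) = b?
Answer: -330747/25 ≈ -13230.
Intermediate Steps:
B = -⅕ ≈ -0.20000
S = 1/25 (S = (-⅕)² = 1/25 ≈ 0.040000)
r(w) = -3/25 (r(w) = -3*1/25 = -3/25)
W = -13230 (W = 5*(-6*441) = 5*(-2646) = -13230)
W - r(-32 - 1*1) = -13230 - 1*(-3/25) = -13230 + 3/25 = -330747/25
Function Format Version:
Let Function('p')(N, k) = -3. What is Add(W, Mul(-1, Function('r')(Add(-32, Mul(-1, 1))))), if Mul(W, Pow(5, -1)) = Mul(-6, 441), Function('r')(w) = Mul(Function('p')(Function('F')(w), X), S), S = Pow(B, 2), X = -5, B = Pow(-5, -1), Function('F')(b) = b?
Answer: Rational(-330747, 25) ≈ -13230.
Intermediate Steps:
B = Rational(-1, 5) ≈ -0.20000
S = Rational(1, 25) (S = Pow(Rational(-1, 5), 2) = Rational(1, 25) ≈ 0.040000)
Function('r')(w) = Rational(-3, 25) (Function('r')(w) = Mul(-3, Rational(1, 25)) = Rational(-3, 25))
W = -13230 (W = Mul(5, Mul(-6, 441)) = Mul(5, -2646) = -13230)
Add(W, Mul(-1, Function('r')(Add(-32, Mul(-1, 1))))) = Add(-13230, Mul(-1, Rational(-3, 25))) = Add(-13230, Rational(3, 25)) = Rational(-330747, 25)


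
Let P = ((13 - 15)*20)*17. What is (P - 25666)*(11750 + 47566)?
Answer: -1562739336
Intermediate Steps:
P = -680 (P = -2*20*17 = -40*17 = -680)
(P - 25666)*(11750 + 47566) = (-680 - 25666)*(11750 + 47566) = -26346*59316 = -1562739336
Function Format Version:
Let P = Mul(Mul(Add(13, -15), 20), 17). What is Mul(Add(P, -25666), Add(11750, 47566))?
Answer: -1562739336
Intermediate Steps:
P = -680 (P = Mul(Mul(-2, 20), 17) = Mul(-40, 17) = -680)
Mul(Add(P, -25666), Add(11750, 47566)) = Mul(Add(-680, -25666), Add(11750, 47566)) = Mul(-26346, 59316) = -1562739336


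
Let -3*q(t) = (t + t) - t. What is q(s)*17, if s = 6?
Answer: -34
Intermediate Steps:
q(t) = -t/3 (q(t) = -((t + t) - t)/3 = -(2*t - t)/3 = -t/3)
q(s)*17 = -⅓*6*17 = -2*17 = -34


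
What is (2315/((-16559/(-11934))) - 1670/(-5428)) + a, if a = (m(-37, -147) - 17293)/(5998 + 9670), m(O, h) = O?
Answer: 146778541595545/88017195271 ≈ 1667.6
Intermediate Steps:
a = -8665/7834 (a = (-37 - 17293)/(5998 + 9670) = -17330/15668 = -17330*1/15668 = -8665/7834 ≈ -1.1061)
(2315/((-16559/(-11934))) - 1670/(-5428)) + a = (2315/((-16559/(-11934))) - 1670/(-5428)) - 8665/7834 = (2315/((-16559*(-1/11934))) - 1670*(-1/5428)) - 8665/7834 = (2315/(16559/11934) + 835/2714) - 8665/7834 = (2315*(11934/16559) + 835/2714) - 8665/7834 = (27627210/16559 + 835/2714) - 8665/7834 = 74994074705/44941126 - 8665/7834 = 146778541595545/88017195271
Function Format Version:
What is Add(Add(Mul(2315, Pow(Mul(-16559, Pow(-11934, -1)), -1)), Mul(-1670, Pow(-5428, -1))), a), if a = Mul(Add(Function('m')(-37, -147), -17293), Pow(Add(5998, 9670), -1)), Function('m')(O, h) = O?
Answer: Rational(146778541595545, 88017195271) ≈ 1667.6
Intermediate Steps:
a = Rational(-8665, 7834) (a = Mul(Add(-37, -17293), Pow(Add(5998, 9670), -1)) = Mul(-17330, Pow(15668, -1)) = Mul(-17330, Rational(1, 15668)) = Rational(-8665, 7834) ≈ -1.1061)
Add(Add(Mul(2315, Pow(Mul(-16559, Pow(-11934, -1)), -1)), Mul(-1670, Pow(-5428, -1))), a) = Add(Add(Mul(2315, Pow(Mul(-16559, Pow(-11934, -1)), -1)), Mul(-1670, Pow(-5428, -1))), Rational(-8665, 7834)) = Add(Add(Mul(2315, Pow(Mul(-16559, Rational(-1, 11934)), -1)), Mul(-1670, Rational(-1, 5428))), Rational(-8665, 7834)) = Add(Add(Mul(2315, Pow(Rational(16559, 11934), -1)), Rational(835, 2714)), Rational(-8665, 7834)) = Add(Add(Mul(2315, Rational(11934, 16559)), Rational(835, 2714)), Rational(-8665, 7834)) = Add(Add(Rational(27627210, 16559), Rational(835, 2714)), Rational(-8665, 7834)) = Add(Rational(74994074705, 44941126), Rational(-8665, 7834)) = Rational(146778541595545, 88017195271)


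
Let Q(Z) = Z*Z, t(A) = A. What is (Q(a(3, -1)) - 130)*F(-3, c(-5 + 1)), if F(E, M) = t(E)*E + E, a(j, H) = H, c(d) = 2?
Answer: -774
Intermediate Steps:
F(E, M) = E + E² (F(E, M) = E*E + E = E² + E = E + E²)
Q(Z) = Z²
(Q(a(3, -1)) - 130)*F(-3, c(-5 + 1)) = ((-1)² - 130)*(-3*(1 - 3)) = (1 - 130)*(-3*(-2)) = -129*6 = -774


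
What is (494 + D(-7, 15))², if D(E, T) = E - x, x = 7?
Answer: 230400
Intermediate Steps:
D(E, T) = -7 + E (D(E, T) = E - 1*7 = E - 7 = -7 + E)
(494 + D(-7, 15))² = (494 + (-7 - 7))² = (494 - 14)² = 480² = 230400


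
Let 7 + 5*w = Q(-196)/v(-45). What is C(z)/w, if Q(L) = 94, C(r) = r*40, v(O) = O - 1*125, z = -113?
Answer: 960500/321 ≈ 2992.2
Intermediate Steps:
v(O) = -125 + O (v(O) = O - 125 = -125 + O)
C(r) = 40*r
w = -642/425 (w = -7/5 + (94/(-125 - 45))/5 = -7/5 + (94/(-170))/5 = -7/5 + (94*(-1/170))/5 = -7/5 + (⅕)*(-47/85) = -7/5 - 47/425 = -642/425 ≈ -1.5106)
C(z)/w = (40*(-113))/(-642/425) = -4520*(-425/642) = 960500/321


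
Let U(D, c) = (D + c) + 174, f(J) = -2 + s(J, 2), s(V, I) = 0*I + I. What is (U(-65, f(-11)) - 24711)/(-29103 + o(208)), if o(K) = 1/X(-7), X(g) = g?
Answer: 86107/101861 ≈ 0.84534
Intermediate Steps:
s(V, I) = I (s(V, I) = 0 + I = I)
f(J) = 0 (f(J) = -2 + 2 = 0)
U(D, c) = 174 + D + c
o(K) = -⅐ (o(K) = 1/(-7) = -⅐)
(U(-65, f(-11)) - 24711)/(-29103 + o(208)) = ((174 - 65 + 0) - 24711)/(-29103 - ⅐) = (109 - 24711)/(-203722/7) = -24602*(-7/203722) = 86107/101861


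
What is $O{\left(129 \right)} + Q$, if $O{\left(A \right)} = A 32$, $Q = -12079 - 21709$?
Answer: $-29660$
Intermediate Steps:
$Q = -33788$ ($Q = -12079 - 21709 = -33788$)
$O{\left(A \right)} = 32 A$
$O{\left(129 \right)} + Q = 32 \cdot 129 - 33788 = 4128 - 33788 = -29660$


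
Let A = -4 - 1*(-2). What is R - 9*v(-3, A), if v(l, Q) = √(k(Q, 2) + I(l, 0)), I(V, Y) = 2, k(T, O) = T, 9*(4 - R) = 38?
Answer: -2/9 ≈ -0.22222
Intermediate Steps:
R = -2/9 (R = 4 - ⅑*38 = 4 - 38/9 = -2/9 ≈ -0.22222)
A = -2 (A = -4 + 2 = -2)
v(l, Q) = √(2 + Q) (v(l, Q) = √(Q + 2) = √(2 + Q))
R - 9*v(-3, A) = -2/9 - 9*√(2 - 2) = -2/9 - 9*√0 = -2/9 - 9*0 = -2/9 + 0 = -2/9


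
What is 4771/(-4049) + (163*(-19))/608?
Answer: -812659/129568 ≈ -6.2721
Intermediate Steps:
4771/(-4049) + (163*(-19))/608 = 4771*(-1/4049) - 3097*1/608 = -4771/4049 - 163/32 = -812659/129568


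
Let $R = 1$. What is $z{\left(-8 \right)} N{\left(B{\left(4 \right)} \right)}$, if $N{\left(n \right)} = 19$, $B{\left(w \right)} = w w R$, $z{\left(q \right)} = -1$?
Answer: $-19$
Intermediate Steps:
$B{\left(w \right)} = w^{2}$ ($B{\left(w \right)} = w w 1 = w^{2} \cdot 1 = w^{2}$)
$z{\left(-8 \right)} N{\left(B{\left(4 \right)} \right)} = \left(-1\right) 19 = -19$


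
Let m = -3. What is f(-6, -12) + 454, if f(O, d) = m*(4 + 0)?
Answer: 442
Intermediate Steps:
f(O, d) = -12 (f(O, d) = -3*(4 + 0) = -3*4 = -12)
f(-6, -12) + 454 = -12 + 454 = 442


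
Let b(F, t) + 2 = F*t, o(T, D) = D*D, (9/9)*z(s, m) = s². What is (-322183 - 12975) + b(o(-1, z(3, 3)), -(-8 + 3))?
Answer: -334755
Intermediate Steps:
z(s, m) = s²
o(T, D) = D²
b(F, t) = -2 + F*t
(-322183 - 12975) + b(o(-1, z(3, 3)), -(-8 + 3)) = (-322183 - 12975) + (-2 + (3²)²*(-(-8 + 3))) = -335158 + (-2 + 9²*(-1*(-5))) = -335158 + (-2 + 81*5) = -335158 + (-2 + 405) = -335158 + 403 = -334755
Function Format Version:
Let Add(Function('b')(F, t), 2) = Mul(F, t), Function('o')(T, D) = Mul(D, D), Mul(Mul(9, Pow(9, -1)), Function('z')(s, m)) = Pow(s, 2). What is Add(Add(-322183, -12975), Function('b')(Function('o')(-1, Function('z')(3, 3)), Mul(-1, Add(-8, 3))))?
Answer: -334755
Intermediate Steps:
Function('z')(s, m) = Pow(s, 2)
Function('o')(T, D) = Pow(D, 2)
Function('b')(F, t) = Add(-2, Mul(F, t))
Add(Add(-322183, -12975), Function('b')(Function('o')(-1, Function('z')(3, 3)), Mul(-1, Add(-8, 3)))) = Add(Add(-322183, -12975), Add(-2, Mul(Pow(Pow(3, 2), 2), Mul(-1, Add(-8, 3))))) = Add(-335158, Add(-2, Mul(Pow(9, 2), Mul(-1, -5)))) = Add(-335158, Add(-2, Mul(81, 5))) = Add(-335158, Add(-2, 405)) = Add(-335158, 403) = -334755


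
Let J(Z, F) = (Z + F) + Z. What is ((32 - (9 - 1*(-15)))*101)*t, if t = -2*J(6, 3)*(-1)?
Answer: 24240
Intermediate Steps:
J(Z, F) = F + 2*Z (J(Z, F) = (F + Z) + Z = F + 2*Z)
t = 30 (t = -2*(3 + 2*6)*(-1) = -2*(3 + 12)*(-1) = -2*15*(-1) = -30*(-1) = 30)
((32 - (9 - 1*(-15)))*101)*t = ((32 - (9 - 1*(-15)))*101)*30 = ((32 - (9 + 15))*101)*30 = ((32 - 1*24)*101)*30 = ((32 - 24)*101)*30 = (8*101)*30 = 808*30 = 24240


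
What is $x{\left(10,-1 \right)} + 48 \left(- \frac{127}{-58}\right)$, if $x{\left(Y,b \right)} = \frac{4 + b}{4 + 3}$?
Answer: $\frac{21423}{203} \approx 105.53$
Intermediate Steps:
$x{\left(Y,b \right)} = \frac{4}{7} + \frac{b}{7}$ ($x{\left(Y,b \right)} = \frac{4 + b}{7} = \left(4 + b\right) \frac{1}{7} = \frac{4}{7} + \frac{b}{7}$)
$x{\left(10,-1 \right)} + 48 \left(- \frac{127}{-58}\right) = \left(\frac{4}{7} + \frac{1}{7} \left(-1\right)\right) + 48 \left(- \frac{127}{-58}\right) = \left(\frac{4}{7} - \frac{1}{7}\right) + 48 \left(- \frac{127 \left(-1\right)}{58}\right) = \frac{3}{7} + 48 \left(\left(-1\right) \left(- \frac{127}{58}\right)\right) = \frac{3}{7} + 48 \cdot \frac{127}{58} = \frac{3}{7} + \frac{3048}{29} = \frac{21423}{203}$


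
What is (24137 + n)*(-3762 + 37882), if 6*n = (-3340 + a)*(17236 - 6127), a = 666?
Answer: -168101528880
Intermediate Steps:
n = -4950911 (n = ((-3340 + 666)*(17236 - 6127))/6 = (-2674*11109)/6 = (⅙)*(-29705466) = -4950911)
(24137 + n)*(-3762 + 37882) = (24137 - 4950911)*(-3762 + 37882) = -4926774*34120 = -168101528880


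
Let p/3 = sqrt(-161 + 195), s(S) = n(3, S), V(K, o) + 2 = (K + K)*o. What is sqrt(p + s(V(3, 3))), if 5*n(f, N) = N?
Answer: sqrt(80 + 75*sqrt(34))/5 ≈ 4.5489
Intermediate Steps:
n(f, N) = N/5
V(K, o) = -2 + 2*K*o (V(K, o) = -2 + (K + K)*o = -2 + (2*K)*o = -2 + 2*K*o)
s(S) = S/5
p = 3*sqrt(34) (p = 3*sqrt(-161 + 195) = 3*sqrt(34) ≈ 17.493)
sqrt(p + s(V(3, 3))) = sqrt(3*sqrt(34) + (-2 + 2*3*3)/5) = sqrt(3*sqrt(34) + (-2 + 18)/5) = sqrt(3*sqrt(34) + (1/5)*16) = sqrt(3*sqrt(34) + 16/5) = sqrt(16/5 + 3*sqrt(34))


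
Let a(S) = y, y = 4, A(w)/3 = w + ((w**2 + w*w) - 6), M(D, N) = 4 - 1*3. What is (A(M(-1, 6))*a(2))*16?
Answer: -576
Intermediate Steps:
M(D, N) = 1 (M(D, N) = 4 - 3 = 1)
A(w) = -18 + 3*w + 6*w**2 (A(w) = 3*(w + ((w**2 + w*w) - 6)) = 3*(w + ((w**2 + w**2) - 6)) = 3*(w + (2*w**2 - 6)) = 3*(w + (-6 + 2*w**2)) = 3*(-6 + w + 2*w**2) = -18 + 3*w + 6*w**2)
a(S) = 4
(A(M(-1, 6))*a(2))*16 = ((-18 + 3*1 + 6*1**2)*4)*16 = ((-18 + 3 + 6*1)*4)*16 = ((-18 + 3 + 6)*4)*16 = -9*4*16 = -36*16 = -576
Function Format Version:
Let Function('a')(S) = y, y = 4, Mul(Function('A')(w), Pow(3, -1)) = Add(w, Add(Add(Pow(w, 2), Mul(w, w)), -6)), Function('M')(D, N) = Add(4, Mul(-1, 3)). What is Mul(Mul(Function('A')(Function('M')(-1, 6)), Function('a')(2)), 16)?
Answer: -576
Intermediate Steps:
Function('M')(D, N) = 1 (Function('M')(D, N) = Add(4, -3) = 1)
Function('A')(w) = Add(-18, Mul(3, w), Mul(6, Pow(w, 2))) (Function('A')(w) = Mul(3, Add(w, Add(Add(Pow(w, 2), Mul(w, w)), -6))) = Mul(3, Add(w, Add(Add(Pow(w, 2), Pow(w, 2)), -6))) = Mul(3, Add(w, Add(Mul(2, Pow(w, 2)), -6))) = Mul(3, Add(w, Add(-6, Mul(2, Pow(w, 2))))) = Mul(3, Add(-6, w, Mul(2, Pow(w, 2)))) = Add(-18, Mul(3, w), Mul(6, Pow(w, 2))))
Function('a')(S) = 4
Mul(Mul(Function('A')(Function('M')(-1, 6)), Function('a')(2)), 16) = Mul(Mul(Add(-18, Mul(3, 1), Mul(6, Pow(1, 2))), 4), 16) = Mul(Mul(Add(-18, 3, Mul(6, 1)), 4), 16) = Mul(Mul(Add(-18, 3, 6), 4), 16) = Mul(Mul(-9, 4), 16) = Mul(-36, 16) = -576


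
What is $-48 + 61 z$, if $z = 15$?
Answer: $867$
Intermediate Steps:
$-48 + 61 z = -48 + 61 \cdot 15 = -48 + 915 = 867$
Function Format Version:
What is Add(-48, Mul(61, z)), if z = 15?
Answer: 867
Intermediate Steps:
Add(-48, Mul(61, z)) = Add(-48, Mul(61, 15)) = Add(-48, 915) = 867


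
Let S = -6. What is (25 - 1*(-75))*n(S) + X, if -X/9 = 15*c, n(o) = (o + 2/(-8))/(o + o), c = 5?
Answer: -7475/12 ≈ -622.92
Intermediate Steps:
n(o) = (-¼ + o)/(2*o) (n(o) = (o + 2*(-⅛))/((2*o)) = (o - ¼)*(1/(2*o)) = (-¼ + o)*(1/(2*o)) = (-¼ + o)/(2*o))
X = -675 (X = -135*5 = -9*75 = -675)
(25 - 1*(-75))*n(S) + X = (25 - 1*(-75))*((⅛)*(-1 + 4*(-6))/(-6)) - 675 = (25 + 75)*((⅛)*(-⅙)*(-1 - 24)) - 675 = 100*((⅛)*(-⅙)*(-25)) - 675 = 100*(25/48) - 675 = 625/12 - 675 = -7475/12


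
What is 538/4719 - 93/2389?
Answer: 846415/11273691 ≈ 0.075079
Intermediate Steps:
538/4719 - 93/2389 = 846415/11273691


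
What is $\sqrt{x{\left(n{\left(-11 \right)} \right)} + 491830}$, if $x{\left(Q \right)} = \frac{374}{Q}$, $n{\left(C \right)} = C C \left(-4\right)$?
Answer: $\frac{\sqrt{238045346}}{22} \approx 701.31$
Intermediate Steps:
$n{\left(C \right)} = - 4 C^{2}$ ($n{\left(C \right)} = C^{2} \left(-4\right) = - 4 C^{2}$)
$\sqrt{x{\left(n{\left(-11 \right)} \right)} + 491830} = \sqrt{\frac{374}{\left(-4\right) \left(-11\right)^{2}} + 491830} = \sqrt{\frac{374}{\left(-4\right) 121} + 491830} = \sqrt{\frac{374}{-484} + 491830} = \sqrt{374 \left(- \frac{1}{484}\right) + 491830} = \sqrt{- \frac{17}{22} + 491830} = \sqrt{\frac{10820243}{22}} = \frac{\sqrt{238045346}}{22}$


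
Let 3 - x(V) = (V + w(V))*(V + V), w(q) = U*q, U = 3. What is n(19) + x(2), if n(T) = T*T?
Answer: 332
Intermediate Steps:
n(T) = T**2
w(q) = 3*q
x(V) = 3 - 8*V**2 (x(V) = 3 - (V + 3*V)*(V + V) = 3 - 4*V*2*V = 3 - 8*V**2)
n(19) + x(2) = 19**2 + (3 - 8*2**2) = 361 + (3 - 8*4) = 361 + (3 - 32) = 361 - 29 = 332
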